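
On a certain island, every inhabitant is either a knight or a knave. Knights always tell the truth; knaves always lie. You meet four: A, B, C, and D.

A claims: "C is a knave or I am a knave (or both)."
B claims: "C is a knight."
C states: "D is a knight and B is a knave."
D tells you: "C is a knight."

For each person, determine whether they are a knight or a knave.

A: knight, B: knave, C: knave, D: knave

Consider A. Suppose A is a knave.
Then A's own statement would have to be false, but it can't be — contradiction.
So A is a knight.
Consider B. Suppose B is a knight.
Then no assignment of the remaining roles makes every statement match its speaker's type — contradiction.
So B is a knave.
Consider C. Suppose C is a knight.
Then A's statement comes out false, contradicting A being a knight.
So C is a knave.
With that fixed, D's statement is false, so D is a knave.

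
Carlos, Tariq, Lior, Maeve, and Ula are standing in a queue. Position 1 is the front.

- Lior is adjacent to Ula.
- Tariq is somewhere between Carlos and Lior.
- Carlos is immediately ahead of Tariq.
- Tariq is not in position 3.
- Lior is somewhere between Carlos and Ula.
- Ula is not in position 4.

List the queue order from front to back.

From clues 1–2: Tariq is in {2,3,4}.
From clues 1–3: Carlos is in {1,2}.
From clues 1–4: Carlos → position 1, Tariq → position 2.
From clues 1–5: Lior is in {3,4}.
From clues 1–6: Maeve → position 3, Lior → position 4, Ula → position 5.

Carlos, Tariq, Maeve, Lior, Ula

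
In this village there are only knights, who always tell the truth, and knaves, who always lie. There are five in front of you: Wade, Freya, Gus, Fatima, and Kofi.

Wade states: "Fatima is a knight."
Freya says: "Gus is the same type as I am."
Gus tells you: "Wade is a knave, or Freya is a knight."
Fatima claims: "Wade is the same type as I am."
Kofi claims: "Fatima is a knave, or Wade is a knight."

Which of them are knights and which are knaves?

Wade: knight, Freya: knight, Gus: knight, Fatima: knight, Kofi: knight

Consider Wade. Suppose Wade is a knave.
Then whichever role Fatima has, Fatima's statement has the wrong truth value — contradiction.
So Wade is a knight.
With that fixed, Kofi's statement is true, so Kofi is a knight.
Consider Freya. Suppose Freya is a knave.
Then no assignment of the remaining roles makes every statement match its speaker's type — contradiction.
So Freya is a knight.
With that fixed, Gus's statement is true, so Gus is a knight.
Consider Fatima. Suppose Fatima is a knave.
Then Wade's statement comes out false, contradicting Wade being a knight.
So Fatima is a knight.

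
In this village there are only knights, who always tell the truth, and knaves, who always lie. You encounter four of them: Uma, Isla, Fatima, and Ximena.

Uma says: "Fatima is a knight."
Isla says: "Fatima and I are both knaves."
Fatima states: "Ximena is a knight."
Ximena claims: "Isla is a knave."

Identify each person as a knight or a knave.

Consider Uma. Suppose Uma is a knave.
Then no assignment of the remaining roles makes every statement match its speaker's type — contradiction.
So Uma is a knight.
Consider Isla. Suppose Isla is a knight.
Then Isla's own statement would have to be true, but it can't be — contradiction.
So Isla is a knave.
With that fixed, Ximena's statement is true, so Ximena is a knight.
With that fixed, Fatima's statement is true, so Fatima is a knight.

Uma: knight, Isla: knave, Fatima: knight, Ximena: knight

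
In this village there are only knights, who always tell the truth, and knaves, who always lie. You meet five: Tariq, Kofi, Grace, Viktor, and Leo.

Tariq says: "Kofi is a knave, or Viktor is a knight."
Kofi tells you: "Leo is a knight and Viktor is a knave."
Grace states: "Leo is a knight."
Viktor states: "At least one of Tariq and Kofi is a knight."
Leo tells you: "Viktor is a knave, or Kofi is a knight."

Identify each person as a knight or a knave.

Consider Tariq. Suppose Tariq is a knave.
Then no assignment of the remaining roles makes every statement match its speaker's type — contradiction.
So Tariq is a knight.
With that fixed, Viktor's statement is true, so Viktor is a knight.
With that fixed, Kofi's statement is false, so Kofi is a knave.
With that fixed, Leo's statement is false, so Leo is a knave.
With that fixed, Grace's statement is false, so Grace is a knave.

Tariq: knight, Kofi: knave, Grace: knave, Viktor: knight, Leo: knave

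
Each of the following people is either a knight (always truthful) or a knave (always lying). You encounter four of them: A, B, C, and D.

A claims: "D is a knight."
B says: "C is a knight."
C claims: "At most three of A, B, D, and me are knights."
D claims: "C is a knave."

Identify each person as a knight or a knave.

A: knave, B: knight, C: knight, D: knave

Consider A. Suppose A is a knight.
Then no assignment of the remaining roles makes every statement match its speaker's type — contradiction.
So A is a knave.
With that fixed, C's statement is true, so C is a knight.
With that fixed, D's statement is false, so D is a knave.
With that fixed, B's statement is true, so B is a knight.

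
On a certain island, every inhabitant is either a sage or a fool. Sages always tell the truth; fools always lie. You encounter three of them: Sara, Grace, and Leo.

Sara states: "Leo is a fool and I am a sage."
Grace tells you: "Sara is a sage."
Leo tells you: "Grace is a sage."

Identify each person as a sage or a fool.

Consider Sara. Suppose Sara is a sage.
Then no assignment of the remaining roles makes every statement match its speaker's type — contradiction.
So Sara is a fool.
With that fixed, Grace's statement is false, so Grace is a fool.
With that fixed, Leo's statement is false, so Leo is a fool.

Sara: fool, Grace: fool, Leo: fool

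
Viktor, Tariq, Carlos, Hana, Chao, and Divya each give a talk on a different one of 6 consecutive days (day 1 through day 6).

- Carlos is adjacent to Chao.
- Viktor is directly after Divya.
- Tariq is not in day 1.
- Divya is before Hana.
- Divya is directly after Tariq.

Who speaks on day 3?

With clues 1–4, Viktor is ruled out for day 3.
With clues 1–5, Carlos, Chao, Divya, and Hana are ruled out for day 3.
So day 3 is Tariq.

Tariq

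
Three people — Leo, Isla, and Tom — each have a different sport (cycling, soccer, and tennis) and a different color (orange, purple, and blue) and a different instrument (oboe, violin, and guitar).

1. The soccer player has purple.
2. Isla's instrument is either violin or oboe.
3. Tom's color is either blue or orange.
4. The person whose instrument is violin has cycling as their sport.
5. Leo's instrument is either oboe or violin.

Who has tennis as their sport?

With clues 1–5, Isla and Leo are impossible for the one with sport tennis.
That leaves Tom.

Tom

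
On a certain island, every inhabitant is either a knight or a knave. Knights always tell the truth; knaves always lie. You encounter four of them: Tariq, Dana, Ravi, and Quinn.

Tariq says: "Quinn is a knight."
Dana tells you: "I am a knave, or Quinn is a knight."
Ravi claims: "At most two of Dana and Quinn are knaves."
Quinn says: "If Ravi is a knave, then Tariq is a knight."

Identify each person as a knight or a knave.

Regardless of anyone's role, Ravi's statement is true, so Ravi is a knight.
With that fixed, Quinn's statement is true, so Quinn is a knight.
With that fixed, Tariq's statement is true, so Tariq is a knight.
With that fixed, Dana's statement is true, so Dana is a knight.

Tariq: knight, Dana: knight, Ravi: knight, Quinn: knight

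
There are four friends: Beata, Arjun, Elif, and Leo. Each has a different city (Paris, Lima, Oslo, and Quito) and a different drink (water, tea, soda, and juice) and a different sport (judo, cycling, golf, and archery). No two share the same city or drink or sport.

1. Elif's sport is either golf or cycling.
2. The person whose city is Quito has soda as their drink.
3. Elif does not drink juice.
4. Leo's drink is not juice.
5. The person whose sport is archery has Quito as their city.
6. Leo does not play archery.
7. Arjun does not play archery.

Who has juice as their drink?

Arjun

With clues 1–3, Elif is impossible for the one with drink juice.
With clues 1–4, Leo is impossible for the one with drink juice.
With clues 1–7, Beata is impossible for the one with drink juice.
That leaves Arjun.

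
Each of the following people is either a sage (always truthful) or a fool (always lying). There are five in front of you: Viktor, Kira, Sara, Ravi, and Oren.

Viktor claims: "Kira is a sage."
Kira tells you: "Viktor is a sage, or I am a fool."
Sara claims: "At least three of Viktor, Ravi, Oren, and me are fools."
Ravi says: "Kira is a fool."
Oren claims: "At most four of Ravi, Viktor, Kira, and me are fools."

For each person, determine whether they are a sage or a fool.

Viktor: sage, Kira: sage, Sara: fool, Ravi: fool, Oren: sage

Regardless of anyone's role, Oren's statement is true, so Oren is a sage.
Consider Viktor. Suppose Viktor is a fool.
Then whichever role Kira has, Kira's statement has the wrong truth value — contradiction.
So Viktor is a sage.
With that fixed, Kira's statement is true, so Kira is a sage.
With that fixed, Sara's statement is false, so Sara is a fool.
With that fixed, Ravi's statement is false, so Ravi is a fool.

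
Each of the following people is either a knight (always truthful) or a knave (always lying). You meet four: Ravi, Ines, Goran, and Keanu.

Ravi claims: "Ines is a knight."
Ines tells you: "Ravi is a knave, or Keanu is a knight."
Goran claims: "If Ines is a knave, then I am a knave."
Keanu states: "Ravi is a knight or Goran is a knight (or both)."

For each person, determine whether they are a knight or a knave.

Consider Ravi. Suppose Ravi is a knave.
Then no assignment of the remaining roles makes every statement match its speaker's type — contradiction.
So Ravi is a knight.
With that fixed, Keanu's statement is true, so Keanu is a knight.
With that fixed, Ines's statement is true, so Ines is a knight.
With that fixed, Goran's statement is true, so Goran is a knight.

Ravi: knight, Ines: knight, Goran: knight, Keanu: knight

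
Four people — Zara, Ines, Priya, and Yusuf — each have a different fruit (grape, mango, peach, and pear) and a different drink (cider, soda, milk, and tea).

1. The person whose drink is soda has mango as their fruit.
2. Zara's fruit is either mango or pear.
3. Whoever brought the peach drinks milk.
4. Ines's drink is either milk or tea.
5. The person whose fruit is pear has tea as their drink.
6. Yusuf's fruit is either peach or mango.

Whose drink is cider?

Priya

With clues 1–4, Ines is impossible for the one with drink cider.
With clues 1–5, Zara is impossible for the one with drink cider.
With clues 1–6, Yusuf is impossible for the one with drink cider.
That leaves Priya.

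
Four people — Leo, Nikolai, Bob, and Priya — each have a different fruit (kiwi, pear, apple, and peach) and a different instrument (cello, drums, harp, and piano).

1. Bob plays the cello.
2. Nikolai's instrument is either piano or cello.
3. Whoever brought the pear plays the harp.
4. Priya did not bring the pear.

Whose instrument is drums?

Clue 1 rules out Bob for the one with instrument drums.
With clues 1–2, Nikolai is impossible for the one with instrument drums.
With clues 1–4, Leo is impossible for the one with instrument drums.
That leaves Priya.

Priya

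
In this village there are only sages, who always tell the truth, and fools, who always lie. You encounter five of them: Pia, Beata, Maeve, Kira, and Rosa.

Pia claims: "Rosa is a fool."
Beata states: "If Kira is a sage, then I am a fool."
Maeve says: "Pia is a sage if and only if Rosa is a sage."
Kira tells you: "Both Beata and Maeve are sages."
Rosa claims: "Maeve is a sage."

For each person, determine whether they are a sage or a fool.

Consider Pia. Suppose Pia is a fool.
Then no assignment of the remaining roles makes every statement match its speaker's type — contradiction.
So Pia is a sage.
Consider Beata. Suppose Beata is a fool.
Then Beata's own statement would have to be false, but it can't be — contradiction.
So Beata is a sage.
Consider Maeve. Suppose Maeve is a sage.
Then no assignment of the remaining roles makes every statement match its speaker's type — contradiction.
So Maeve is a fool.
With that fixed, Kira's statement is false, so Kira is a fool.
With that fixed, Rosa's statement is false, so Rosa is a fool.

Pia: sage, Beata: sage, Maeve: fool, Kira: fool, Rosa: fool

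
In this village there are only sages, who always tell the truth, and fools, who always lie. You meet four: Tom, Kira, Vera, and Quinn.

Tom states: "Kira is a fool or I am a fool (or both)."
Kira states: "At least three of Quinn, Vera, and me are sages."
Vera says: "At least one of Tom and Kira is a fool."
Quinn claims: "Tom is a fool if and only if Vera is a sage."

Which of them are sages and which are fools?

Tom: sage, Kira: fool, Vera: sage, Quinn: fool

Consider Tom. Suppose Tom is a fool.
Then Tom's own statement would have to be false, but it can't be — contradiction.
So Tom is a sage.
Consider Kira. Suppose Kira is a sage.
Then Tom's statement comes out false, contradicting Tom being a sage.
So Kira is a fool.
With that fixed, Vera's statement is true, so Vera is a sage.
With that fixed, Quinn's statement is false, so Quinn is a fool.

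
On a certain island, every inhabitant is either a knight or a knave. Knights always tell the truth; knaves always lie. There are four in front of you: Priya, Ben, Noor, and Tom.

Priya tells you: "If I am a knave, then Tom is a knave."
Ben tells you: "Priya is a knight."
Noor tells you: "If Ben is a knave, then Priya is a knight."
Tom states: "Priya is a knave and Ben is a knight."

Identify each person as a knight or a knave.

Priya: knight, Ben: knight, Noor: knight, Tom: knave

Consider Priya. Suppose Priya is a knave.
Then no assignment of the remaining roles makes every statement match its speaker's type — contradiction.
So Priya is a knight.
With that fixed, Ben's statement is true, so Ben is a knight.
With that fixed, Noor's statement is true, so Noor is a knight.
With that fixed, Tom's statement is false, so Tom is a knave.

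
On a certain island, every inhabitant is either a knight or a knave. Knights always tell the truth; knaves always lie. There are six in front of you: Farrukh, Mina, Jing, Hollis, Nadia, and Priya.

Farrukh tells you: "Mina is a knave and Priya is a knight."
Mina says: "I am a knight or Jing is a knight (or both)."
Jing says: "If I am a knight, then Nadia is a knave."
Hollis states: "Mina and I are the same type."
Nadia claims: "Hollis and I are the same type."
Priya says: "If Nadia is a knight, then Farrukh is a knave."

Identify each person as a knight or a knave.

Consider Farrukh. Suppose Farrukh is a knight.
Then no assignment of the remaining roles makes every statement match its speaker's type — contradiction.
So Farrukh is a knave.
With that fixed, Priya's statement is true, so Priya is a knight.
Consider Mina. Suppose Mina is a knave.
Then Farrukh's statement comes out true, contradicting Farrukh being a knave.
So Mina is a knight.
Consider Jing. Suppose Jing is a knave.
Then Jing's own statement would have to be false, but it can't be — contradiction.
So Jing is a knight.
Consider Hollis. Suppose Hollis is a knave.
Then whichever role Nadia has, Nadia's statement has the wrong truth value — contradiction.
So Hollis is a knight.
Consider Nadia. Suppose Nadia is a knight.
Then Jing's statement comes out false, contradicting Jing being a knight.
So Nadia is a knave.

Farrukh: knave, Mina: knight, Jing: knight, Hollis: knight, Nadia: knave, Priya: knight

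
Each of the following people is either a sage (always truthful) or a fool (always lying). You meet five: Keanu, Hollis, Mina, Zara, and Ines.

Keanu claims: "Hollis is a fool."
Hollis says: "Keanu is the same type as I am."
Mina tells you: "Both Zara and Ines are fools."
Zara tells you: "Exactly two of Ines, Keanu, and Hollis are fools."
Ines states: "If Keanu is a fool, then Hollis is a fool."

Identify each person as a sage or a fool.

Keanu: sage, Hollis: fool, Mina: fool, Zara: fool, Ines: sage

Consider Keanu. Suppose Keanu is a fool.
Then whichever role Hollis has, Hollis's statement has the wrong truth value — contradiction.
So Keanu is a sage.
With that fixed, Ines's statement is true, so Ines is a sage.
With that fixed, Mina's statement is false, so Mina is a fool.
With that fixed, Zara's statement is false, so Zara is a fool.
Consider Hollis. Suppose Hollis is a sage.
Then Keanu's statement comes out false, contradicting Keanu being a sage.
So Hollis is a fool.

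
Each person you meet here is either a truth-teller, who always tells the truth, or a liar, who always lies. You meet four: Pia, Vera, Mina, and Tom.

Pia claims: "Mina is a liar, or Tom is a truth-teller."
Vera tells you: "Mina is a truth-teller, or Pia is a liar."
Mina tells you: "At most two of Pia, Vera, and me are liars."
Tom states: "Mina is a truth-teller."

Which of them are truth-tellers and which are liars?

Consider Pia. Suppose Pia is a liar.
Then no assignment of the remaining roles makes every statement match its speaker's type — contradiction.
So Pia is a truth-teller.
With that fixed, Mina's statement is true, so Mina is a truth-teller.
With that fixed, Tom's statement is true, so Tom is a truth-teller.
With that fixed, Vera's statement is true, so Vera is a truth-teller.

Pia: truth-teller, Vera: truth-teller, Mina: truth-teller, Tom: truth-teller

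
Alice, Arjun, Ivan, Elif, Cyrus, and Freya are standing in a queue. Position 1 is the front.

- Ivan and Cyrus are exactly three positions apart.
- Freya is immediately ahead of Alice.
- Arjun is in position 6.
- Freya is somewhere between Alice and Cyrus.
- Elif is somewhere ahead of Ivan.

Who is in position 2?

Cyrus

With clues 1–3, Alice, Arjun, and Elif are ruled out for position 2.
With clues 1–4, Ivan is ruled out for position 2.
With clues 1–5, Freya is ruled out for position 2.
So position 2 is Cyrus.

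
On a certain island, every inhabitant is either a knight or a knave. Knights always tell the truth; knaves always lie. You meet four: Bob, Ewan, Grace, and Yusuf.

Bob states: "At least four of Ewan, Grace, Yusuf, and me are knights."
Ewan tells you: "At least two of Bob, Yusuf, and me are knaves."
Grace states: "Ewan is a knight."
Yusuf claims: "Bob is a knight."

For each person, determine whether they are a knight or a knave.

Bob: knave, Ewan: knight, Grace: knight, Yusuf: knave

Consider Bob. Suppose Bob is a knight.
Then no assignment of the remaining roles makes every statement match its speaker's type — contradiction.
So Bob is a knave.
With that fixed, Yusuf's statement is false, so Yusuf is a knave.
With that fixed, Ewan's statement is true, so Ewan is a knight.
With that fixed, Grace's statement is true, so Grace is a knight.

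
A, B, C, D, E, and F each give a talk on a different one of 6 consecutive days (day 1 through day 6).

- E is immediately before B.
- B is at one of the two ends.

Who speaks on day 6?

B

With clue 1, E is ruled out for day 6.
With clues 1–2, A, C, D, and F are ruled out for day 6.
So day 6 is B.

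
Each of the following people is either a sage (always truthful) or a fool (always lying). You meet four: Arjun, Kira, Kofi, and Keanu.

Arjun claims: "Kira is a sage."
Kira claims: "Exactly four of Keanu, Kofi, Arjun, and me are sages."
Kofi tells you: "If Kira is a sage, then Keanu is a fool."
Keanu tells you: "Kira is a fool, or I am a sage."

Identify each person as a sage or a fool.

Arjun: fool, Kira: fool, Kofi: sage, Keanu: sage

Consider Arjun. Suppose Arjun is a sage.
Then no assignment of the remaining roles makes every statement match its speaker's type — contradiction.
So Arjun is a fool.
With that fixed, Kira's statement is false, so Kira is a fool.
With that fixed, Kofi's statement is true, so Kofi is a sage.
With that fixed, Keanu's statement is true, so Keanu is a sage.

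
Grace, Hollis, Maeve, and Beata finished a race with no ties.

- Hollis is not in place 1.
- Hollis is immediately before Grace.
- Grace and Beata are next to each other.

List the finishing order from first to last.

Maeve, Hollis, Grace, Beata

From clue 1: Hollis is in {2,3,4}.
From clues 1–2: Grace is in {3,4}.
From clues 1–3: Maeve → place 1, Hollis → place 2, Grace → place 3, Beata → place 4.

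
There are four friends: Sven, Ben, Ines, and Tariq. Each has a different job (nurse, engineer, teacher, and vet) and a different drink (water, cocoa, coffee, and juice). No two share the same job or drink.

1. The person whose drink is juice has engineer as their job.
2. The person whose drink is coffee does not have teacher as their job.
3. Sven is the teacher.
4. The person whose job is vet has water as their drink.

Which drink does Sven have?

With clues 1–3, coffee and juice are impossible for Sven's drink.
With clues 1–4, water is impossible for Sven's drink.
That leaves cocoa.

cocoa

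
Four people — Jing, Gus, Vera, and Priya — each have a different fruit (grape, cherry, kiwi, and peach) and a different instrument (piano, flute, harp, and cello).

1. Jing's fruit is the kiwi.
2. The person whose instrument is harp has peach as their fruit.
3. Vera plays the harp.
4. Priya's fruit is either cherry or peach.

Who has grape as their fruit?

Gus

Clue 1 rules out Jing for the one with fruit grape.
With clues 1–3, Vera is impossible for the one with fruit grape.
With clues 1–4, Priya is impossible for the one with fruit grape.
That leaves Gus.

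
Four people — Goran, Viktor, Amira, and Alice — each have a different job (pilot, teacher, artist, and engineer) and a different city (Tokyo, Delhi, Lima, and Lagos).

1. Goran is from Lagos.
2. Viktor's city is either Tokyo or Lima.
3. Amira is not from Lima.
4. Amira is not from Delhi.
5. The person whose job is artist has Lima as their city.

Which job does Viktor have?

artist

With clues 1–5, engineer, pilot, and teacher are impossible for Viktor's job.
That leaves artist.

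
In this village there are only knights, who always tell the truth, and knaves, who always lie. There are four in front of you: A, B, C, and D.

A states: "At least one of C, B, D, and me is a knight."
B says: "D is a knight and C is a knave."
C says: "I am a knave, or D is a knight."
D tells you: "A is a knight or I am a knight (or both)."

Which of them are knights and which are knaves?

Consider A. Suppose A is a knave.
Then no assignment of the remaining roles makes every statement match its speaker's type — contradiction.
So A is a knight.
With that fixed, D's statement is true, so D is a knight.
With that fixed, C's statement is true, so C is a knight.
With that fixed, B's statement is false, so B is a knave.

A: knight, B: knave, C: knight, D: knight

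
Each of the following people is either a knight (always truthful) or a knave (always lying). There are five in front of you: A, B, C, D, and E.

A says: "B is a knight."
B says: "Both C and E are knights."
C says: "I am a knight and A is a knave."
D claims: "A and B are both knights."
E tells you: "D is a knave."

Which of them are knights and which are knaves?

A: knave, B: knave, C: knave, D: knave, E: knight

Consider A. Suppose A is a knight.
Then no assignment of the remaining roles makes every statement match its speaker's type — contradiction.
So A is a knave.
With that fixed, D's statement is false, so D is a knave.
With that fixed, E's statement is true, so E is a knight.
Consider B. Suppose B is a knight.
Then A's statement comes out true, contradicting A being a knave.
So B is a knave.
Consider C. Suppose C is a knight.
Then B's statement comes out true, contradicting B being a knave.
So C is a knave.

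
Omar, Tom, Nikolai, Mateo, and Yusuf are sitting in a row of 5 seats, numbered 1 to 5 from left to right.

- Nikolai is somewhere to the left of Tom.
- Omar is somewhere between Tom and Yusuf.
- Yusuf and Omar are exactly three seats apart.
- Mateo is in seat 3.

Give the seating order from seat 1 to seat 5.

Yusuf, Nikolai, Mateo, Omar, Tom

From clue 1: Tom is in {2,3,4,5}.
From clues 1–2: Omar is in {2,3,4}.
From clues 1–3: Yusuf → seat 1, Omar → seat 4, Tom → seat 5.
From clues 1–4: Nikolai → seat 2, Mateo → seat 3.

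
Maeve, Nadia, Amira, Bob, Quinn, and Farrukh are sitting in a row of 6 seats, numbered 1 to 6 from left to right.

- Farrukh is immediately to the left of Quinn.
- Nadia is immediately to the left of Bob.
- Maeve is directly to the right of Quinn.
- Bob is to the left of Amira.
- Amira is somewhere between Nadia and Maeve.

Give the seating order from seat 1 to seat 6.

Nadia, Bob, Amira, Farrukh, Quinn, Maeve

From clue 1: Quinn is in {2,3,4,5,6}.
From clues 1–2: Nadia is in {1,2,3,4,5}.
From clues 1–3: Maeve is in {3,4,5,6}.
From clues 1–4: Nadia is in {1,4}.
From clues 1–5: Nadia → seat 1, Bob → seat 2, Amira → seat 3, Farrukh → seat 4, Quinn → seat 5, Maeve → seat 6.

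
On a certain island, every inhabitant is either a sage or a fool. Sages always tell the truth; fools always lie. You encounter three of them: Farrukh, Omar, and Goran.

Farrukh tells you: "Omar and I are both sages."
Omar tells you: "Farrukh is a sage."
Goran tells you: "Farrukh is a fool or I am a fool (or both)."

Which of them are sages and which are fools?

Consider Farrukh. Suppose Farrukh is a sage.
Then whichever role Goran has, Goran's statement has the wrong truth value — contradiction.
So Farrukh is a fool.
With that fixed, Omar's statement is false, so Omar is a fool.
With that fixed, Goran's statement is true, so Goran is a sage.

Farrukh: fool, Omar: fool, Goran: sage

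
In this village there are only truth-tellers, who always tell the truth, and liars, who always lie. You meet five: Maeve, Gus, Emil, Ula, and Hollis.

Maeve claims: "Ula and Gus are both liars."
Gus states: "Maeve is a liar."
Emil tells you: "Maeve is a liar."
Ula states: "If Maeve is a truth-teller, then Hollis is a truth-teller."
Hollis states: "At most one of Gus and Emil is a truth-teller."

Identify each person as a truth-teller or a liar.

Maeve: liar, Gus: truth-teller, Emil: truth-teller, Ula: truth-teller, Hollis: liar

Consider Maeve. Suppose Maeve is a truth-teller.
Then no assignment of the remaining roles makes every statement match its speaker's type — contradiction.
So Maeve is a liar.
With that fixed, Gus's statement is true, so Gus is a truth-teller.
With that fixed, Emil's statement is true, so Emil is a truth-teller.
With that fixed, Ula's statement is true, so Ula is a truth-teller.
With that fixed, Hollis's statement is false, so Hollis is a liar.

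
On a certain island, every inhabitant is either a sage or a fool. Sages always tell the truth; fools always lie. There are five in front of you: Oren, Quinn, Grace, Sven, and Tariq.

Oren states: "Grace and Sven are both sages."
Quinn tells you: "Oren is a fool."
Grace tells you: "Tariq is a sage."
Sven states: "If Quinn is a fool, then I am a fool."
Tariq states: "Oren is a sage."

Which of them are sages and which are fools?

Oren: fool, Quinn: sage, Grace: fool, Sven: sage, Tariq: fool

Consider Oren. Suppose Oren is a sage.
Then no assignment of the remaining roles makes every statement match its speaker's type — contradiction.
So Oren is a fool.
With that fixed, Quinn's statement is true, so Quinn is a sage.
With that fixed, Sven's statement is true, so Sven is a sage.
With that fixed, Tariq's statement is false, so Tariq is a fool.
With that fixed, Grace's statement is false, so Grace is a fool.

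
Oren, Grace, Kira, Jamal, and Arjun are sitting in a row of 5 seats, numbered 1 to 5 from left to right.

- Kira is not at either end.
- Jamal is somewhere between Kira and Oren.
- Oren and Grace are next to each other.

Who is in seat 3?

Jamal

With clues 1–2, Oren is ruled out for seat 3.
With clues 1–3, Arjun, Grace, and Kira are ruled out for seat 3.
So seat 3 is Jamal.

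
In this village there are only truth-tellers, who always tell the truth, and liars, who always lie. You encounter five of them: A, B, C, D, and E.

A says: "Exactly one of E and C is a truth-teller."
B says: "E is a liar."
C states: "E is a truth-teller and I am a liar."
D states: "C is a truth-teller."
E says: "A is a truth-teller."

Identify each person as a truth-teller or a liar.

A: liar, B: truth-teller, C: liar, D: liar, E: liar

Consider A. Suppose A is a truth-teller.
Then no assignment of the remaining roles makes every statement match its speaker's type — contradiction.
So A is a liar.
With that fixed, E's statement is false, so E is a liar.
With that fixed, B's statement is true, so B is a truth-teller.
With that fixed, C's statement is false, so C is a liar.
With that fixed, D's statement is false, so D is a liar.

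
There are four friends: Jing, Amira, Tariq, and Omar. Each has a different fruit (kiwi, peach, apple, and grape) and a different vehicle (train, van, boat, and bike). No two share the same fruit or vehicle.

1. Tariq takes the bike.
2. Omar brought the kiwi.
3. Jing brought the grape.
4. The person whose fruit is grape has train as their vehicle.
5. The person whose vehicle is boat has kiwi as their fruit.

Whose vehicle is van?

Amira

Clue 1 rules out Tariq for the one with vehicle van.
With clues 1–4, Jing is impossible for the one with vehicle van.
With clues 1–5, Omar is impossible for the one with vehicle van.
That leaves Amira.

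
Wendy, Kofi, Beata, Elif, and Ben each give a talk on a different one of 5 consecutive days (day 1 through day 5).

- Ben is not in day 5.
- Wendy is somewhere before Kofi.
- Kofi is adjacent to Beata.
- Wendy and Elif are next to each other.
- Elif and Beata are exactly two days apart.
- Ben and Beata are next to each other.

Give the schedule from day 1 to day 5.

Wendy, Elif, Ben, Beata, Kofi

From clue 1: Ben is in {1,2,3,4}.
From clues 1–2: Wendy is in {1,2,3,4}.
From clues 1–3: Wendy is in {1,2,3}.
From clues 1–4: Kofi is in {4,5}.
From clues 1–6: Wendy → day 1, Elif → day 2, Ben → day 3, Beata → day 4, Kofi → day 5.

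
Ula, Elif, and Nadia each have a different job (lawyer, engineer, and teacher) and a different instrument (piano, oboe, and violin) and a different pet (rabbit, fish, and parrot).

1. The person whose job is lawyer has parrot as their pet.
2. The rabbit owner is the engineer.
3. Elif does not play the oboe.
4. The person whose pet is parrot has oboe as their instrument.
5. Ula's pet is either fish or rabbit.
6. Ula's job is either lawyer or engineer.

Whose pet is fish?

With clues 1–5, Nadia is impossible for the one with pet fish.
With clues 1–6, Ula is impossible for the one with pet fish.
That leaves Elif.

Elif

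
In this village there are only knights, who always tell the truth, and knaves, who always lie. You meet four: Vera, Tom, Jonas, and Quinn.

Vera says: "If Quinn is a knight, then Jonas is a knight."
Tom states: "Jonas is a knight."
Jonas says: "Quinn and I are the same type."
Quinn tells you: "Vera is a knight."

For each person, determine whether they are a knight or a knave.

Vera: knight, Tom: knight, Jonas: knight, Quinn: knight

Consider Vera. Suppose Vera is a knave.
Then no assignment of the remaining roles makes every statement match its speaker's type — contradiction.
So Vera is a knight.
With that fixed, Quinn's statement is true, so Quinn is a knight.
Consider Tom. Suppose Tom is a knave.
Then no assignment of the remaining roles makes every statement match its speaker's type — contradiction.
So Tom is a knight.
Consider Jonas. Suppose Jonas is a knave.
Then Vera's statement comes out false, contradicting Vera being a knight.
So Jonas is a knight.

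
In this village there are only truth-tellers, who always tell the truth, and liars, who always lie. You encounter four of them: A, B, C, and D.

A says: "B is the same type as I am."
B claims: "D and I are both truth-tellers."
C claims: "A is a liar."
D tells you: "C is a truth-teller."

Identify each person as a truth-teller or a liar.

A: liar, B: truth-teller, C: truth-teller, D: truth-teller

Consider A. Suppose A is a truth-teller.
Then no assignment of the remaining roles makes every statement match its speaker's type — contradiction.
So A is a liar.
With that fixed, C's statement is true, so C is a truth-teller.
With that fixed, D's statement is true, so D is a truth-teller.
Consider B. Suppose B is a liar.
Then A's statement comes out true, contradicting A being a liar.
So B is a truth-teller.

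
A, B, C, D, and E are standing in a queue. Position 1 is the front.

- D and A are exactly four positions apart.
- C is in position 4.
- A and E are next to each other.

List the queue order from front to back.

From clue 1: A is in {1,5}.
From clues 1–2: C → position 4.
From clues 1–3: A → position 1, E → position 2, B → position 3, D → position 5.

A, E, B, C, D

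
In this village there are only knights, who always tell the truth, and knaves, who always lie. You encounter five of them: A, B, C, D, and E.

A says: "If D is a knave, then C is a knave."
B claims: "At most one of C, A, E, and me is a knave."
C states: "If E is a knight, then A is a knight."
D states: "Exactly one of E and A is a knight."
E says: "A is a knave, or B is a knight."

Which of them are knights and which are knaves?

A: knight, B: knave, C: knight, D: knight, E: knave

Consider A. Suppose A is a knave.
Then no assignment of the remaining roles makes every statement match its speaker's type — contradiction.
So A is a knight.
With that fixed, C's statement is true, so C is a knight.
Consider B. Suppose B is a knight.
Then no assignment of the remaining roles makes every statement match its speaker's type — contradiction.
So B is a knave.
With that fixed, E's statement is false, so E is a knave.
With that fixed, D's statement is true, so D is a knight.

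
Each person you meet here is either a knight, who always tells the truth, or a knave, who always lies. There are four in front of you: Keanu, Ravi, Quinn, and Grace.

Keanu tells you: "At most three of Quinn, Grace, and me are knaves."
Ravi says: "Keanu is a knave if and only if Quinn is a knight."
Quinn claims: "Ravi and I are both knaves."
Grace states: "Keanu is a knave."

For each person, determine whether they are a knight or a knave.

Keanu: knight, Ravi: knight, Quinn: knave, Grace: knave

Regardless of anyone's role, Keanu's statement is true, so Keanu is a knight.
With that fixed, Grace's statement is false, so Grace is a knave.
Consider Ravi. Suppose Ravi is a knave.
Then whichever role Quinn has, Quinn's statement has the wrong truth value — contradiction.
So Ravi is a knight.
With that fixed, Quinn's statement is false, so Quinn is a knave.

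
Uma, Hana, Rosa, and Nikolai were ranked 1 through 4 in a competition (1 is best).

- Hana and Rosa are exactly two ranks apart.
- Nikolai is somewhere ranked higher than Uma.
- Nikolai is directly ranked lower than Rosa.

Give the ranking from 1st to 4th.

Rosa, Nikolai, Hana, Uma

From clues 1–2: Uma is in {3,4}.
From clues 1–3: Rosa → rank 1, Nikolai → rank 2, Hana → rank 3, Uma → rank 4.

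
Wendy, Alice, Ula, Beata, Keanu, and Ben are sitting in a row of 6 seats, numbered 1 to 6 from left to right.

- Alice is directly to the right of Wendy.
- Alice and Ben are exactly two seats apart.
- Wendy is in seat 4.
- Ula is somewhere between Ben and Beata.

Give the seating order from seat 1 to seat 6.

From clue 1: Wendy is in {1,2,3,4,5}.
From clues 1–3: Ben → seat 3, Wendy → seat 4, Alice → seat 5.
From clues 1–4: Beata → seat 1, Ula → seat 2, Keanu → seat 6.

Beata, Ula, Ben, Wendy, Alice, Keanu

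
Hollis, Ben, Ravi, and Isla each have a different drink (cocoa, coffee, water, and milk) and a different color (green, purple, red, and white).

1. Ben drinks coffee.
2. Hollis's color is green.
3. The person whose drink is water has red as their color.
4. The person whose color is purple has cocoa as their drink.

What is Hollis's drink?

milk

Clue 1 rules out coffee for Hollis's drink.
With clues 1–3, water is impossible for Hollis's drink.
With clues 1–4, cocoa is impossible for Hollis's drink.
That leaves milk.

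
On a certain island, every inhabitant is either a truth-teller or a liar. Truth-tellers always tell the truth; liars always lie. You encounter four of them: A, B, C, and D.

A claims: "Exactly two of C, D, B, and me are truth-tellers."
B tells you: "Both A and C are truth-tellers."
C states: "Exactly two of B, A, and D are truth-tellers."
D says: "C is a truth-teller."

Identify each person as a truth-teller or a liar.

Consider A. Suppose A is a truth-teller.
Then no assignment of the remaining roles makes every statement match its speaker's type — contradiction.
So A is a liar.
With that fixed, B's statement is false, so B is a liar.
With that fixed, C's statement is false, so C is a liar.
With that fixed, D's statement is false, so D is a liar.

A: liar, B: liar, C: liar, D: liar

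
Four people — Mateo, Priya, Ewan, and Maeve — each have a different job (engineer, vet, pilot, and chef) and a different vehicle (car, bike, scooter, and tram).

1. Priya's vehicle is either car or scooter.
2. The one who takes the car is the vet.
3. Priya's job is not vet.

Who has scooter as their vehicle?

Priya

With clues 1–3, Ewan, Maeve, and Mateo are impossible for the one with vehicle scooter.
That leaves Priya.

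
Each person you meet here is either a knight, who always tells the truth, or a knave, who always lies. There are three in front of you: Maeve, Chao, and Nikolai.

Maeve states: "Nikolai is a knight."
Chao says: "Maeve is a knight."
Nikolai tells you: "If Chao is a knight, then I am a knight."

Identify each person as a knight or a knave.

Consider Maeve. Suppose Maeve is a knave.
Then no assignment of the remaining roles makes every statement match its speaker's type — contradiction.
So Maeve is a knight.
With that fixed, Chao's statement is true, so Chao is a knight.
Consider Nikolai. Suppose Nikolai is a knave.
Then Maeve's statement comes out false, contradicting Maeve being a knight.
So Nikolai is a knight.

Maeve: knight, Chao: knight, Nikolai: knight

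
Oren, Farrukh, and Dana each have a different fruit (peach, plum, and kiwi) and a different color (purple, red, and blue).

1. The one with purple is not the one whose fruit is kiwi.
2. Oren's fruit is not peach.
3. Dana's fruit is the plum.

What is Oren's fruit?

kiwi

With clues 1–2, peach is impossible for Oren's fruit.
With clues 1–3, plum is impossible for Oren's fruit.
That leaves kiwi.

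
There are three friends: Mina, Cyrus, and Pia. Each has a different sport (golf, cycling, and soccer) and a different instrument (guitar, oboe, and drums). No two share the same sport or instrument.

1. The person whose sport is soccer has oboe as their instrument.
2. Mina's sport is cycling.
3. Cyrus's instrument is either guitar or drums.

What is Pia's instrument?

oboe

With clues 1–3, drums and guitar are impossible for Pia's instrument.
That leaves oboe.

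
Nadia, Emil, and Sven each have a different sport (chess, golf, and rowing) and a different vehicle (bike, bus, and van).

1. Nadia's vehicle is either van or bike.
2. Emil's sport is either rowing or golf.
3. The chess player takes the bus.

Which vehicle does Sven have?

With clues 1–3, bike and van are impossible for Sven's vehicle.
That leaves bus.

bus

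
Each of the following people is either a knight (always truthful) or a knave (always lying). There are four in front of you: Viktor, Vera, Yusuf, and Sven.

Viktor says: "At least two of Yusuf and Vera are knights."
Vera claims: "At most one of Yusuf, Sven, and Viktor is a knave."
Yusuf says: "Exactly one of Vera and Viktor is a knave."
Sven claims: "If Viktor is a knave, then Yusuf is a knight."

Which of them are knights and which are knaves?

Consider Viktor. Suppose Viktor is a knight.
Then no assignment of the remaining roles makes every statement match its speaker's type — contradiction.
So Viktor is a knave.
Consider Vera. Suppose Vera is a knight.
Then no assignment of the remaining roles makes every statement match its speaker's type — contradiction.
So Vera is a knave.
With that fixed, Yusuf's statement is false, so Yusuf is a knave.
With that fixed, Sven's statement is false, so Sven is a knave.

Viktor: knave, Vera: knave, Yusuf: knave, Sven: knave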